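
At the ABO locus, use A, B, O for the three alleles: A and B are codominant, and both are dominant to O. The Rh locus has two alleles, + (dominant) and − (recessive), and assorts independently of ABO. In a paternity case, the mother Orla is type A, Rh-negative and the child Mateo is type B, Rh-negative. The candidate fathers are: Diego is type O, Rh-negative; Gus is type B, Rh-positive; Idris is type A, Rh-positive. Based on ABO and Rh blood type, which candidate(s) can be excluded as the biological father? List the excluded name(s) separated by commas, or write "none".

A candidate is excluded only if no genotype consistent with his phenotype could produce a type B, Rh-negative child with a type A, Rh-negative mother.
Diego (type O, Rh-): no genotype consistent with that phenotype can produce a type-B Rh- child with a type-A mother.
Idris (type A, Rh+): no genotype consistent with that phenotype can produce a type-B Rh- child with a type-A mother.

Diego, Idris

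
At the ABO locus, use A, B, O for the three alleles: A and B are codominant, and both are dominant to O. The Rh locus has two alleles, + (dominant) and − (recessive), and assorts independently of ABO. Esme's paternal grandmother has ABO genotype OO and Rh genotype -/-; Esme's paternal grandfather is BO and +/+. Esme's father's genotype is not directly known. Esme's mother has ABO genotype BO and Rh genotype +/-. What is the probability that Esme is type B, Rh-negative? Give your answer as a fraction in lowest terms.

Esme's father's ABO genotype from OO × BO: 1/2 BO, 1/2 OO.
Crossing each possibility with the mother BO and summing P(type B): 1/2·3/4 + 1/2·1/2 = 5/8.
Similarly for Rh via the father's Rh distribution: P(Rh-) = 1/4.
Independent loci: 5/8 × 1/4 = 5/32.

5/32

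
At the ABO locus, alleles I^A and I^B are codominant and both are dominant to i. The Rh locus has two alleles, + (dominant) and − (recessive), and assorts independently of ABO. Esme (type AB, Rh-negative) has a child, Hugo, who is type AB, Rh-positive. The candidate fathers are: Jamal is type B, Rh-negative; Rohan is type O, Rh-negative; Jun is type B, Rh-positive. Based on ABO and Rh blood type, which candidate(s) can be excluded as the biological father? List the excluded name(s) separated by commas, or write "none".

A candidate is excluded only if no genotype consistent with his phenotype could produce a type AB, Rh-positive child with a type AB, Rh-negative mother.
Jamal (type B, Rh-): no genotype consistent with that phenotype can produce a type-AB Rh+ child with a type-AB mother.
Rohan (type O, Rh-): no genotype consistent with that phenotype can produce a type-AB Rh+ child with a type-AB mother.

Jamal, Rohan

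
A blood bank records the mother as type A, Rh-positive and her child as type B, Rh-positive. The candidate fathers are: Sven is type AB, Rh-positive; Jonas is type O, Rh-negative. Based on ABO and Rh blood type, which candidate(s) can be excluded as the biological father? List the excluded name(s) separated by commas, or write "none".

A candidate is excluded only if no genotype consistent with his phenotype could produce a type B, Rh-positive child with a type A, Rh-positive mother.
Jonas (type O, Rh-): no genotype consistent with that phenotype can produce a type-B Rh+ child with a type-A mother.

Jonas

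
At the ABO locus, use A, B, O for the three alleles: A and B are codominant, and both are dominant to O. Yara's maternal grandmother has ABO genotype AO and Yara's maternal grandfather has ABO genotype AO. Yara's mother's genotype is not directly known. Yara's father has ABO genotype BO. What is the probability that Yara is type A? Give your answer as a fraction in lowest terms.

1/4

Yara's mother's ABO genotype from AO × AO: 1/4 AA, 1/2 AO, 1/4 OO.
Crossing each possibility with the father BO and summing P(type A): 1/4·1/2 + 1/2·1/4 + 1/4·0 = 1/4.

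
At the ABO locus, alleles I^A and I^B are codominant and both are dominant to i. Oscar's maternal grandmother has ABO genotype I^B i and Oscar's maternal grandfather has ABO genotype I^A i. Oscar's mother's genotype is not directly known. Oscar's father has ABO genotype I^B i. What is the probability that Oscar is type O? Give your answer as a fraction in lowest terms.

1/4

Oscar's mother's ABO genotype from I^B i × I^A i: 1/4 I^A I^B, 1/4 I^A i, 1/4 I^B i, 1/4 i i.
Crossing each possibility with the father I^B i and summing P(type O): 1/4·0 + 1/4·1/4 + 1/4·1/4 + 1/4·1/2 = 1/4.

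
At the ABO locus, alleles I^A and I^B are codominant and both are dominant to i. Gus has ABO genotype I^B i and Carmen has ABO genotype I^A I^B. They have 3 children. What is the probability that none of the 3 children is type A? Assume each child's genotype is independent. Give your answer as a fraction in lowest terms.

27/64

ABO cross I^B i × I^A I^B → 1/4 A, 1/2 B, 1/4 AB.
So P(type A) = 1/4 per child.
P(not type A) = 3/4 for one child; (3/4)^3 = 27/64.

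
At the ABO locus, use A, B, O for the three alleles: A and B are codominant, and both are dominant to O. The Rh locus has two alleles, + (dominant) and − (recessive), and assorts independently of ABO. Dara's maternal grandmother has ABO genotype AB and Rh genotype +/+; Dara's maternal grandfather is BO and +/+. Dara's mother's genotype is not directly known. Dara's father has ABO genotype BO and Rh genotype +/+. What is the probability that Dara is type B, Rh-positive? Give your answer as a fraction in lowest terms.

5/8

Dara's mother's ABO genotype from AB × BO: 1/4 AB, 1/4 AO, 1/4 BB, 1/4 BO.
Crossing each possibility with the father BO and summing P(type B): 1/4·1/2 + 1/4·1/4 + 1/4·1 + 1/4·3/4 = 5/8.
Similarly for Rh via the mother's Rh distribution: P(Rh+) = 1.
Independent loci: 5/8 × 1 = 5/8.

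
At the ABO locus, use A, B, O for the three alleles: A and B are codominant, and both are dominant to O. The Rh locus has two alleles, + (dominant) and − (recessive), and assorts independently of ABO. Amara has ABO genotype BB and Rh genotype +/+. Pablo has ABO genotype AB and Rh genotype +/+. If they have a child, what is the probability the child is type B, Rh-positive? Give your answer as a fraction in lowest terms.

1/2

ABO cross BB × AB → offspring phenotypes: 1/2 B, 1/2 AB.
Rh cross +/+ × +/+ → 1 Rh+.
Independent loci: P(type B, Rh-positive) = 1/2 × 1 = 1/2.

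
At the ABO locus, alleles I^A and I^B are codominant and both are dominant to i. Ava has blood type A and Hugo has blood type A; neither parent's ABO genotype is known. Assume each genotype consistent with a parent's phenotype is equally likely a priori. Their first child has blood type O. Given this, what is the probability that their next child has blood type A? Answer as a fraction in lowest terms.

Possible genotypes: Ava ∈ {I^A I^A, I^A i}; Hugo ∈ {I^A I^A, I^A i}.
Weight each parental genotype pair by prior × P(type-O child):
  I^A i × I^A i: posterior weight 1; P(next child type A) = 3/4.
Weighted sum = 3/4.

3/4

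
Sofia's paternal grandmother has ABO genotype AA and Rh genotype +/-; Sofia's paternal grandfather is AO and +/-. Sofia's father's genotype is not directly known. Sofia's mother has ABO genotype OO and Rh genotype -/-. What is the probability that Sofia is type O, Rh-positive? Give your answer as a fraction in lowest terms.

Sofia's father's ABO genotype from AA × AO: 1/2 AA, 1/2 AO.
Crossing each possibility with the mother OO and summing P(type O): 1/2·0 + 1/2·1/2 = 1/4.
Similarly for Rh via the father's Rh distribution: P(Rh+) = 1/2.
Independent loci: 1/4 × 1/2 = 1/8.

1/8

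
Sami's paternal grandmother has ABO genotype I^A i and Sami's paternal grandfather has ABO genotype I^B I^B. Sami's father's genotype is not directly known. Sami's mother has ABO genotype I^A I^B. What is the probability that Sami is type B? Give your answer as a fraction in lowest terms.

3/8

Sami's father's ABO genotype from I^A i × I^B I^B: 1/2 I^A I^B, 1/2 I^B i.
Crossing each possibility with the mother I^A I^B and summing P(type B): 1/2·1/4 + 1/2·1/2 = 3/8.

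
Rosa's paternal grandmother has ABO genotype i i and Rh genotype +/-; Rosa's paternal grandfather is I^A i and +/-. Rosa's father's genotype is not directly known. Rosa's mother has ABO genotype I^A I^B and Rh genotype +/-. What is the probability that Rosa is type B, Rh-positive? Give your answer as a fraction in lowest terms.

9/32

Rosa's father's ABO genotype from i i × I^A i: 1/2 I^A i, 1/2 i i.
Crossing each possibility with the mother I^A I^B and summing P(type B): 1/2·1/4 + 1/2·1/2 = 3/8.
Similarly for Rh via the father's Rh distribution: P(Rh+) = 3/4.
Independent loci: 3/8 × 3/4 = 9/32.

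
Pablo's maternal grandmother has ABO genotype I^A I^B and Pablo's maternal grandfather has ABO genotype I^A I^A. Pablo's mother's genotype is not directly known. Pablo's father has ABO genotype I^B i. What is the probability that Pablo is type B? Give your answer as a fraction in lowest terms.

Pablo's mother's ABO genotype from I^A I^B × I^A I^A: 1/2 I^A I^A, 1/2 I^A I^B.
Crossing each possibility with the father I^B i and summing P(type B): 1/2·0 + 1/2·1/2 = 1/4.

1/4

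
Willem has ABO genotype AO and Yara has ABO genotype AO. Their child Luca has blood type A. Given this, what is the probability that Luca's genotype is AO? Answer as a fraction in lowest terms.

Cross AO × AO → 1/4 AA, 1/2 AO, 1/4 OO.
Type-A genotypes among offspring: AA (1/4), AO (1/2); total 3/4.
P(AO | type A) = (1/2) / (3/4) = 2/3.

2/3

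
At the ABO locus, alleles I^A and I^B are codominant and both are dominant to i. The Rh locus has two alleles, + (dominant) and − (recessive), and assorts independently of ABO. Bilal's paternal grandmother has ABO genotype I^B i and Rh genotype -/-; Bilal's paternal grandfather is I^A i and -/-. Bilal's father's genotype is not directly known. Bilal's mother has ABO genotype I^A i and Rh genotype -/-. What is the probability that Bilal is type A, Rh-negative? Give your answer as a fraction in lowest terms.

1/2

Bilal's father's ABO genotype from I^B i × I^A i: 1/4 I^A I^B, 1/4 I^A i, 1/4 I^B i, 1/4 i i.
Crossing each possibility with the mother I^A i and summing P(type A): 1/4·1/2 + 1/4·3/4 + 1/4·1/4 + 1/4·1/2 = 1/2.
Similarly for Rh via the father's Rh distribution: P(Rh-) = 1.
Independent loci: 1/2 × 1 = 1/2.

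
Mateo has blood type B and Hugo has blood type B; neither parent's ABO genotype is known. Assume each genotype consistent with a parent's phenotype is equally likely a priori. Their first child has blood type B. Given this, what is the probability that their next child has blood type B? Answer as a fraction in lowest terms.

Possible genotypes: Mateo ∈ {I^B I^B, I^B i}; Hugo ∈ {I^B I^B, I^B i}.
Weight each parental genotype pair by prior × P(type-B child):
  I^B I^B × I^B I^B: posterior weight 4/15; P(next child type B) = 1.
  I^B I^B × I^B i: posterior weight 4/15; P(next child type B) = 1.
  I^B i × I^B I^B: posterior weight 4/15; P(next child type B) = 1.
  I^B i × I^B i: posterior weight 1/5; P(next child type B) = 3/4.
Weighted sum = 19/20.

19/20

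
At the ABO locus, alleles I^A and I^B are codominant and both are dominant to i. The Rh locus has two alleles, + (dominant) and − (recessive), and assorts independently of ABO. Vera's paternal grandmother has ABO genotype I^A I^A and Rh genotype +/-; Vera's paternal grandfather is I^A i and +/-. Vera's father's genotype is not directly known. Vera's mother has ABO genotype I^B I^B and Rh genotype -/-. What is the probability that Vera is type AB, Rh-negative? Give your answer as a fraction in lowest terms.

Vera's father's ABO genotype from I^A I^A × I^A i: 1/2 I^A I^A, 1/2 I^A i.
Crossing each possibility with the mother I^B I^B and summing P(type AB): 1/2·1 + 1/2·1/2 = 3/4.
Similarly for Rh via the father's Rh distribution: P(Rh-) = 1/2.
Independent loci: 3/4 × 1/2 = 3/8.

3/8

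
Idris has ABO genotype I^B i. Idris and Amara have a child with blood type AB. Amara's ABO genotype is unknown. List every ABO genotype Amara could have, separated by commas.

For each candidate genotype of Amara, check whether crossing it with I^B i can produce every observed child phenotype.
  I^A I^A → possible child types {A, AB} ✓
  I^A I^B → possible child types {A, B, AB} ✓
  I^A i → possible child types {O, A, B, AB} ✓
  I^B I^B → possible child types {B} ✗
  I^B i → possible child types {O, B} ✗
  i i → possible child types {O, B} ✗

I^A I^A, I^A I^B, I^A i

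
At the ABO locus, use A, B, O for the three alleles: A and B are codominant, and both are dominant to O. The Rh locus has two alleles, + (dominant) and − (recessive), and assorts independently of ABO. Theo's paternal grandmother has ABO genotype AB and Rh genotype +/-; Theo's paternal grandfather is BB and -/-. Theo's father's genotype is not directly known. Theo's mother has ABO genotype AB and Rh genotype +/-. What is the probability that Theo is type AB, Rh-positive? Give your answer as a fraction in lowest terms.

Theo's father's ABO genotype from AB × BB: 1/2 AB, 1/2 BB.
Crossing each possibility with the mother AB and summing P(type AB): 1/2·1/2 + 1/2·1/2 = 1/2.
Similarly for Rh via the father's Rh distribution: P(Rh+) = 5/8.
Independent loci: 1/2 × 5/8 = 5/16.

5/16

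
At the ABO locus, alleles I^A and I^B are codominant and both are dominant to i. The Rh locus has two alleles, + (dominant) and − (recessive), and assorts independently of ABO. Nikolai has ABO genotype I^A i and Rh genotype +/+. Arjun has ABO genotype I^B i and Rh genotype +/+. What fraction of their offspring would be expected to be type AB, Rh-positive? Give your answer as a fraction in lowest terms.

1/4

ABO cross I^A i × I^B i → offspring phenotypes: 1/4 O, 1/4 A, 1/4 B, 1/4 AB.
Rh cross +/+ × +/+ → 1 Rh+.
Independent loci: P(type AB, Rh-positive) = 1/4 × 1 = 1/4.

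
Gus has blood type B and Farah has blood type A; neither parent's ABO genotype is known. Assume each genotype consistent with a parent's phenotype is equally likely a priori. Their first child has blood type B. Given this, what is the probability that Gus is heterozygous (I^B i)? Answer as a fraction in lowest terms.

1/3

Possible genotypes: Gus ∈ {I^B I^B, I^B i}; Farah ∈ {I^A I^A, I^A i}.
Weight each parental genotype pair by prior × P(type-B child):
  I^B I^B × I^A i: posterior weight 2/3.
  I^B i × I^A i: posterior weight 1/3.
Sum the posterior weight over pairs where Gus is I^B i: 1/3.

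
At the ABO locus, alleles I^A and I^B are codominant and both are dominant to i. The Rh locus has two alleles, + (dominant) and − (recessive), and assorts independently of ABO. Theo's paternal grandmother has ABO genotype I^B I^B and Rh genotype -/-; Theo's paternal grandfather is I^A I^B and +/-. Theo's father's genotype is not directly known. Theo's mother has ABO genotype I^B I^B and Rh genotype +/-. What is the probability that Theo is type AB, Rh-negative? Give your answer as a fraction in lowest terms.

Theo's father's ABO genotype from I^B I^B × I^A I^B: 1/2 I^A I^B, 1/2 I^B I^B.
Crossing each possibility with the mother I^B I^B and summing P(type AB): 1/2·1/2 + 1/2·0 = 1/4.
Similarly for Rh via the father's Rh distribution: P(Rh-) = 3/8.
Independent loci: 1/4 × 3/8 = 3/32.

3/32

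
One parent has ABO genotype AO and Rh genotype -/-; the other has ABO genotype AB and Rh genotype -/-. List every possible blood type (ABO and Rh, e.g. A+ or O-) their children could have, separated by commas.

Gametes from AO × AB give offspring ABO genotypes AA, AB, AO, BO, i.e. phenotypes A, B, AB.
Rh cross -/- × -/- → phenotypes Rh-.
Combining independently: A-, B-, AB-.

A-, B-, AB-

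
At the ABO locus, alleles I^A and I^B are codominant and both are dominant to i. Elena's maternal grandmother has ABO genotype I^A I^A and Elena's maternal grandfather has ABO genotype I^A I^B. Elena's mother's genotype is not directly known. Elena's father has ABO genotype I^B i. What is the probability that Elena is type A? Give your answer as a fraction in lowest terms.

Elena's mother's ABO genotype from I^A I^A × I^A I^B: 1/2 I^A I^A, 1/2 I^A I^B.
Crossing each possibility with the father I^B i and summing P(type A): 1/2·1/2 + 1/2·1/4 = 3/8.

3/8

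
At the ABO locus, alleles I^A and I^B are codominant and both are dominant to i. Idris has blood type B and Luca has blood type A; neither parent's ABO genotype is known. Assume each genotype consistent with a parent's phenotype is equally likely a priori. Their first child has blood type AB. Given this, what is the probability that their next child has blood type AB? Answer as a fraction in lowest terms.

25/36

Possible genotypes: Idris ∈ {I^B I^B, I^B i}; Luca ∈ {I^A I^A, I^A i}.
Weight each parental genotype pair by prior × P(type-AB child):
  I^B I^B × I^A I^A: posterior weight 4/9; P(next child type AB) = 1.
  I^B I^B × I^A i: posterior weight 2/9; P(next child type AB) = 1/2.
  I^B i × I^A I^A: posterior weight 2/9; P(next child type AB) = 1/2.
  I^B i × I^A i: posterior weight 1/9; P(next child type AB) = 1/4.
Weighted sum = 25/36.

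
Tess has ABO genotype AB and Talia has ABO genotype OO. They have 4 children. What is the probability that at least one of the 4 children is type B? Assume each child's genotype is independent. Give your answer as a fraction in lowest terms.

15/16

ABO cross AB × OO → 1/2 A, 1/2 B.
So P(type B) = 1/2 per child.
P(none) = (1/2)^4 = 1/16; P(at least one) = 1 − 1/16 = 15/16.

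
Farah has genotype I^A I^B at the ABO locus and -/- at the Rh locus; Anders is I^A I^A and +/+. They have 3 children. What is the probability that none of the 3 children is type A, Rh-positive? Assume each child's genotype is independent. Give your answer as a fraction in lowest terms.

1/8

ABO cross I^A I^B × I^A I^A → 1/2 A, 1/2 AB.
Rh cross -/- × +/+ → 1 Rh+; so P(type A, Rh-positive) = 1/2 × 1 = 1/2 per child.
P(not type A, Rh-positive) = 1/2 for one child; (1/2)^3 = 1/8.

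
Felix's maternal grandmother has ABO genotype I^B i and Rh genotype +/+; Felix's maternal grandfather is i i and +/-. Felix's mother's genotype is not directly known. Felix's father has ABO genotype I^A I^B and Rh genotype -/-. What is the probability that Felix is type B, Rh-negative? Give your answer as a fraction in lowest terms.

Felix's mother's ABO genotype from I^B i × i i: 1/2 I^B i, 1/2 i i.
Crossing each possibility with the father I^A I^B and summing P(type B): 1/2·1/2 + 1/2·1/2 = 1/2.
Similarly for Rh via the mother's Rh distribution: P(Rh-) = 1/4.
Independent loci: 1/2 × 1/4 = 1/8.

1/8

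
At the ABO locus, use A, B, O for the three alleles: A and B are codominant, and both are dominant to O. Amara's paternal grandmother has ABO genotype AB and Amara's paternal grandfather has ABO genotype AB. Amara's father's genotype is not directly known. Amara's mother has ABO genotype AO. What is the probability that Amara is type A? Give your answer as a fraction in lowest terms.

Amara's father's ABO genotype from AB × AB: 1/4 AA, 1/2 AB, 1/4 BB.
Crossing each possibility with the mother AO and summing P(type A): 1/4·1 + 1/2·1/2 + 1/4·0 = 1/2.

1/2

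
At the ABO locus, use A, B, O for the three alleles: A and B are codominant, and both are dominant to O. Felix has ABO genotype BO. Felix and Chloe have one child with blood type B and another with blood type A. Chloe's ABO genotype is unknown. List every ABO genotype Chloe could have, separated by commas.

For each candidate genotype of Chloe, check whether crossing it with BO can produce every observed child phenotype.
  AA → possible child types {A, AB} ✗
  AB → possible child types {A, B, AB} ✓
  AO → possible child types {O, A, B, AB} ✓
  BB → possible child types {B} ✗
  BO → possible child types {O, B} ✗
  OO → possible child types {O, B} ✗

AB, AO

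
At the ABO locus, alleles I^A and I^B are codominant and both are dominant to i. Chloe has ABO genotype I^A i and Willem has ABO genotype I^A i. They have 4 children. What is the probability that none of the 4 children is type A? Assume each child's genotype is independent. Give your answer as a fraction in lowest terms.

1/256

ABO cross I^A i × I^A i → 1/4 O, 3/4 A.
So P(type A) = 3/4 per child.
P(not type A) = 1/4 for one child; (1/4)^4 = 1/256.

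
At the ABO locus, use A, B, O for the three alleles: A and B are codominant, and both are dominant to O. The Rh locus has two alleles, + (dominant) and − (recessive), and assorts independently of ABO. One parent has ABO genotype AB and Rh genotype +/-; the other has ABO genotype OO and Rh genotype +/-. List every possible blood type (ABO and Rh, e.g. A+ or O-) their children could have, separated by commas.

Gametes from AB × OO give offspring ABO genotypes AO, BO, i.e. phenotypes A, B.
Rh cross +/- × +/- → phenotypes Rh+, Rh-.
Combining independently: A+, A-, B+, B-.

A+, A-, B+, B-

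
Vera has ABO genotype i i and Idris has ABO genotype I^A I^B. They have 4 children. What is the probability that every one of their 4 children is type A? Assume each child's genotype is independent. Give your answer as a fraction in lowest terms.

1/16

ABO cross i i × I^A I^B → 1/2 A, 1/2 B.
So P(type A) = 1/2 per child.
All 4 independent: (1/2)^4 = 1/16.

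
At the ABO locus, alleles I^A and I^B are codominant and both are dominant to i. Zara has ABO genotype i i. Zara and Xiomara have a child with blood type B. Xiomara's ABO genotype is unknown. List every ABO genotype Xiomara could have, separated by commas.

I^A I^B, I^B I^B, I^B i

For each candidate genotype of Xiomara, check whether crossing it with i i can produce every observed child phenotype.
  I^A I^A → possible child types {A} ✗
  I^A I^B → possible child types {A, B} ✓
  I^A i → possible child types {O, A} ✗
  I^B I^B → possible child types {B} ✓
  I^B i → possible child types {O, B} ✓
  i i → possible child types {O} ✗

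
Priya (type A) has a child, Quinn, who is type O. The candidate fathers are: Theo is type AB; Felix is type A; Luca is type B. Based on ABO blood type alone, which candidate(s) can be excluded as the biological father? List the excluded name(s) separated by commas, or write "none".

Theo

A candidate is excluded only if no genotype consistent with his phenotype could produce a type O child with a type A mother.
Theo (type AB): no genotype consistent with that phenotype can produce a type-O child with a type-A mother.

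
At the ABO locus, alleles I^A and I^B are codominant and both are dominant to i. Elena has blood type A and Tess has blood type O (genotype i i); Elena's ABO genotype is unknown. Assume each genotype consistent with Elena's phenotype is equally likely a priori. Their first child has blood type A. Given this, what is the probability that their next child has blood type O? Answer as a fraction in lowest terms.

1/6

Possible genotypes: Elena ∈ {I^A I^A, I^A i}; Tess ∈ {i i}.
Weight each parental genotype pair by prior × P(type-A child):
  I^A I^A × i i: posterior weight 2/3; P(next child type O) = 0.
  I^A i × i i: posterior weight 1/3; P(next child type O) = 1/2.
Weighted sum = 1/6.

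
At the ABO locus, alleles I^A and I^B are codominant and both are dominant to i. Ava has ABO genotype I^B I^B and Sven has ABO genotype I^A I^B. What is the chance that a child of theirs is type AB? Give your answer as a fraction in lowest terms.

1/2

ABO cross I^B I^B × I^A I^B → offspring phenotypes: 1/2 B, 1/2 AB.
So P(type AB) = 1/2.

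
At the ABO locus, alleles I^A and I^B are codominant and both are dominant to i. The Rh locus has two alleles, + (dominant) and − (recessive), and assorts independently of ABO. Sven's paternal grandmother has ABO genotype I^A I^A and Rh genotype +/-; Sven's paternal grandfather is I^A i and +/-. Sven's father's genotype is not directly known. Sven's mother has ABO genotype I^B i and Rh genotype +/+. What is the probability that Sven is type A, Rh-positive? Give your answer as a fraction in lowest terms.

Sven's father's ABO genotype from I^A I^A × I^A i: 1/2 I^A I^A, 1/2 I^A i.
Crossing each possibility with the mother I^B i and summing P(type A): 1/2·1/2 + 1/2·1/4 = 3/8.
Similarly for Rh via the father's Rh distribution: P(Rh+) = 1.
Independent loci: 3/8 × 1 = 3/8.

3/8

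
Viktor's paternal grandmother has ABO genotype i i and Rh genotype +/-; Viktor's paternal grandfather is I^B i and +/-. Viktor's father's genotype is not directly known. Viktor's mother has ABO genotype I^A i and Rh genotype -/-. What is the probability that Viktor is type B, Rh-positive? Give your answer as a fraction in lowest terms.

1/16

Viktor's father's ABO genotype from i i × I^B i: 1/2 I^B i, 1/2 i i.
Crossing each possibility with the mother I^A i and summing P(type B): 1/2·1/4 + 1/2·0 = 1/8.
Similarly for Rh via the father's Rh distribution: P(Rh+) = 1/2.
Independent loci: 1/8 × 1/2 = 1/16.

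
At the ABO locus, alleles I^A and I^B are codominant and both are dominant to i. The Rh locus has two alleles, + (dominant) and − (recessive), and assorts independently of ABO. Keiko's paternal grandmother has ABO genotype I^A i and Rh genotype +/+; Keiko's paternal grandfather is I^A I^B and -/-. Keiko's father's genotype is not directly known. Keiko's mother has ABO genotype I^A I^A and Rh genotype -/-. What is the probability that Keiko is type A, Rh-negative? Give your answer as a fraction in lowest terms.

3/8

Keiko's father's ABO genotype from I^A i × I^A I^B: 1/4 I^A I^A, 1/4 I^A I^B, 1/4 I^A i, 1/4 I^B i.
Crossing each possibility with the mother I^A I^A and summing P(type A): 1/4·1 + 1/4·1/2 + 1/4·1 + 1/4·1/2 = 3/4.
Similarly for Rh via the father's Rh distribution: P(Rh-) = 1/2.
Independent loci: 3/4 × 1/2 = 3/8.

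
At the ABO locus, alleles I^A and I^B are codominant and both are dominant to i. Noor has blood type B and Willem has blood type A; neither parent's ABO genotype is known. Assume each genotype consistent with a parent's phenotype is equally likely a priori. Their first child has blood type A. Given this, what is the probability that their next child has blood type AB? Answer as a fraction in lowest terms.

5/12

Possible genotypes: Noor ∈ {I^B I^B, I^B i}; Willem ∈ {I^A I^A, I^A i}.
Weight each parental genotype pair by prior × P(type-A child):
  I^B i × I^A I^A: posterior weight 2/3; P(next child type AB) = 1/2.
  I^B i × I^A i: posterior weight 1/3; P(next child type AB) = 1/4.
Weighted sum = 5/12.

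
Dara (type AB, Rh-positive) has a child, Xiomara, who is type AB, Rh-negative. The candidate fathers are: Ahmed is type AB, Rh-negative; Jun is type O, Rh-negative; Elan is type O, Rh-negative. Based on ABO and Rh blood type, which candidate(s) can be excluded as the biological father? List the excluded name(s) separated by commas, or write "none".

A candidate is excluded only if no genotype consistent with his phenotype could produce a type AB, Rh-negative child with a type AB, Rh-positive mother.
Jun (type O, Rh-): no genotype consistent with that phenotype can produce a type-AB Rh- child with a type-AB mother.
Elan (type O, Rh-): no genotype consistent with that phenotype can produce a type-AB Rh- child with a type-AB mother.

Jun, Elan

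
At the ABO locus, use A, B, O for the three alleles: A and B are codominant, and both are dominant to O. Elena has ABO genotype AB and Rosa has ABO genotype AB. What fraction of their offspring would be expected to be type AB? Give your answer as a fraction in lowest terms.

1/2

ABO cross AB × AB → offspring phenotypes: 1/4 A, 1/4 B, 1/2 AB.
So P(type AB) = 1/2.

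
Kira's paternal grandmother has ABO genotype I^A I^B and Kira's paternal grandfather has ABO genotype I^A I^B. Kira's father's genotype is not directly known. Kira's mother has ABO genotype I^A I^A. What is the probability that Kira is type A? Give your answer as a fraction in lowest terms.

Kira's father's ABO genotype from I^A I^B × I^A I^B: 1/4 I^A I^A, 1/2 I^A I^B, 1/4 I^B I^B.
Crossing each possibility with the mother I^A I^A and summing P(type A): 1/4·1 + 1/2·1/2 + 1/4·0 = 1/2.

1/2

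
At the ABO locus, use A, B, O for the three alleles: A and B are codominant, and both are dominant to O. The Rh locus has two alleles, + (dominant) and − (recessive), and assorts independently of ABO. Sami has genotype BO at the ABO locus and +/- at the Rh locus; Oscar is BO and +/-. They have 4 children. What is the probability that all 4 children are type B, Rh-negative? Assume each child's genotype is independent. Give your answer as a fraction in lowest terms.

ABO cross BO × BO → 1/4 O, 3/4 B.
Rh cross +/- × +/- → 3/4 Rh+, 1/4 Rh-; so P(type B, Rh-negative) = 3/4 × 1/4 = 3/16 per child.
All 4 independent: (3/16)^4 = 81/65536.

81/65536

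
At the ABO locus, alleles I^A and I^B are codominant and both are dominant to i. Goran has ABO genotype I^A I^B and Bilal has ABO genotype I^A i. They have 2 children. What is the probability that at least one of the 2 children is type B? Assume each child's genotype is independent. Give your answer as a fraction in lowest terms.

ABO cross I^A I^B × I^A i → 1/2 A, 1/4 B, 1/4 AB.
So P(type B) = 1/4 per child.
P(none) = (3/4)^2 = 9/16; P(at least one) = 1 − 9/16 = 7/16.

7/16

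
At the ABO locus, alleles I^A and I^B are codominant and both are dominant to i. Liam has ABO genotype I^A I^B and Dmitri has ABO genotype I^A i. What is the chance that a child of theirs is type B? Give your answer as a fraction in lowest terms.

ABO cross I^A I^B × I^A i → offspring phenotypes: 1/2 A, 1/4 B, 1/4 AB.
So P(type B) = 1/4.

1/4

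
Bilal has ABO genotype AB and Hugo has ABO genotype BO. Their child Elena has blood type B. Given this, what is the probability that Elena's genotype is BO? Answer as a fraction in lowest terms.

1/2

Cross AB × BO → 1/4 AB, 1/4 AO, 1/4 BB, 1/4 BO.
Type-B genotypes among offspring: BB (1/4), BO (1/4); total 1/2.
P(BO | type B) = (1/4) / (1/2) = 1/2.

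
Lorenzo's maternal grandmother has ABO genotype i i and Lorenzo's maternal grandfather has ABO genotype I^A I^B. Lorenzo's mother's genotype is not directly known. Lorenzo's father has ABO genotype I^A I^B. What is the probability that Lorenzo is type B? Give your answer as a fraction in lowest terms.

Lorenzo's mother's ABO genotype from i i × I^A I^B: 1/2 I^A i, 1/2 I^B i.
Crossing each possibility with the father I^A I^B and summing P(type B): 1/2·1/4 + 1/2·1/2 = 3/8.

3/8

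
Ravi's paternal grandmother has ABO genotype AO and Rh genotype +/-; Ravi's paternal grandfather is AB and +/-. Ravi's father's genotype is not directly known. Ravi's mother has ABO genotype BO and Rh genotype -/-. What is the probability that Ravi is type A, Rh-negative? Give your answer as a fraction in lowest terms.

Ravi's father's ABO genotype from AO × AB: 1/4 AA, 1/4 AB, 1/4 AO, 1/4 BO.
Crossing each possibility with the mother BO and summing P(type A): 1/4·1/2 + 1/4·1/4 + 1/4·1/4 + 1/4·0 = 1/4.
Similarly for Rh via the father's Rh distribution: P(Rh-) = 1/2.
Independent loci: 1/4 × 1/2 = 1/8.

1/8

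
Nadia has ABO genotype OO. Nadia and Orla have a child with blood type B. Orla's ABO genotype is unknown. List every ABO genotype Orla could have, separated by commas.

AB, BB, BO

For each candidate genotype of Orla, check whether crossing it with OO can produce every observed child phenotype.
  AA → possible child types {A} ✗
  AB → possible child types {A, B} ✓
  AO → possible child types {O, A} ✗
  BB → possible child types {B} ✓
  BO → possible child types {O, B} ✓
  OO → possible child types {O} ✗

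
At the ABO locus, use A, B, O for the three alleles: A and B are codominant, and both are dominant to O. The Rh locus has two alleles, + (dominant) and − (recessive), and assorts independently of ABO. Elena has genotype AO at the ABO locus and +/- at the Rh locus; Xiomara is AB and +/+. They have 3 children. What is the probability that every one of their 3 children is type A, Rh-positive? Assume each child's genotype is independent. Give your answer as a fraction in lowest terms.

1/8

ABO cross AO × AB → 1/2 A, 1/4 B, 1/4 AB.
Rh cross +/- × +/+ → 1 Rh+; so P(type A, Rh-positive) = 1/2 × 1 = 1/2 per child.
All 3 independent: (1/2)^3 = 1/8.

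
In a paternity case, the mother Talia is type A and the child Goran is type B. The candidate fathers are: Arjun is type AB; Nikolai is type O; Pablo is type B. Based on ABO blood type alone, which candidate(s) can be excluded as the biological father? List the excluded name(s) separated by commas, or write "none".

A candidate is excluded only if no genotype consistent with his phenotype could produce a type B child with a type A mother.
Nikolai (type O): no genotype consistent with that phenotype can produce a type-B child with a type-A mother.

Nikolai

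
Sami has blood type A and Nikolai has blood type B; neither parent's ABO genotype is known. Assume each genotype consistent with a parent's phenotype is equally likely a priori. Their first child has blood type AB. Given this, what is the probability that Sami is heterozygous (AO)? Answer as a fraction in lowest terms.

Possible genotypes: Sami ∈ {AA, AO}; Nikolai ∈ {BB, BO}.
Weight each parental genotype pair by prior × P(type-AB child):
  AA × BB: posterior weight 4/9.
  AA × BO: posterior weight 2/9.
  AO × BB: posterior weight 2/9.
  AO × BO: posterior weight 1/9.
Sum the posterior weight over pairs where Sami is AO: 1/3.

1/3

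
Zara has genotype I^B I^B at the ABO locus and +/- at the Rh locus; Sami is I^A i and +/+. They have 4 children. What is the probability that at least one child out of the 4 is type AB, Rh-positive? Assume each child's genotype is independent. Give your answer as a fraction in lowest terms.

15/16

ABO cross I^B I^B × I^A i → 1/2 B, 1/2 AB.
Rh cross +/- × +/+ → 1 Rh+; so P(type AB, Rh-positive) = 1/2 × 1 = 1/2 per child.
P(none) = (1/2)^4 = 1/16; P(at least one) = 1 − 1/16 = 15/16.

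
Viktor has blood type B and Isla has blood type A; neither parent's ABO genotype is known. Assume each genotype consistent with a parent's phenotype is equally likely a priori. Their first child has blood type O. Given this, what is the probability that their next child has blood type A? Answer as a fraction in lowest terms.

Possible genotypes: Viktor ∈ {I^B I^B, I^B i}; Isla ∈ {I^A I^A, I^A i}.
Weight each parental genotype pair by prior × P(type-O child):
  I^B i × I^A i: posterior weight 1; P(next child type A) = 1/4.
Weighted sum = 1/4.

1/4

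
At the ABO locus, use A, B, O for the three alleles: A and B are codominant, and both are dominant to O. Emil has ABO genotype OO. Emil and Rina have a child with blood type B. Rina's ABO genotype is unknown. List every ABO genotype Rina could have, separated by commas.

For each candidate genotype of Rina, check whether crossing it with OO can produce every observed child phenotype.
  AA → possible child types {A} ✗
  AB → possible child types {A, B} ✓
  AO → possible child types {O, A} ✗
  BB → possible child types {B} ✓
  BO → possible child types {O, B} ✓
  OO → possible child types {O} ✗

AB, BB, BO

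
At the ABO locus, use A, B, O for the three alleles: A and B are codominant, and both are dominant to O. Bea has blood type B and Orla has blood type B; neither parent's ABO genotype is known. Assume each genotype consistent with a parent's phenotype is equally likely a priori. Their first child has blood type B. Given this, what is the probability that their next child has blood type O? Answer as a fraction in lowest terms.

Possible genotypes: Bea ∈ {BB, BO}; Orla ∈ {BB, BO}.
Weight each parental genotype pair by prior × P(type-B child):
  BB × BB: posterior weight 4/15; P(next child type O) = 0.
  BB × BO: posterior weight 4/15; P(next child type O) = 0.
  BO × BB: posterior weight 4/15; P(next child type O) = 0.
  BO × BO: posterior weight 1/5; P(next child type O) = 1/4.
Weighted sum = 1/20.

1/20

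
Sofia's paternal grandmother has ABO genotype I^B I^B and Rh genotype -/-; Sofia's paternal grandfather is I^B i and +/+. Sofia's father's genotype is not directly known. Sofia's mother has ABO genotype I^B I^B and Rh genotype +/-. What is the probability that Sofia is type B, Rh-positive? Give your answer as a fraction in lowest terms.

3/4

Sofia's father's ABO genotype from I^B I^B × I^B i: 1/2 I^B I^B, 1/2 I^B i.
Crossing each possibility with the mother I^B I^B and summing P(type B): 1/2·1 + 1/2·1 = 1.
Similarly for Rh via the father's Rh distribution: P(Rh+) = 3/4.
Independent loci: 1 × 3/4 = 3/4.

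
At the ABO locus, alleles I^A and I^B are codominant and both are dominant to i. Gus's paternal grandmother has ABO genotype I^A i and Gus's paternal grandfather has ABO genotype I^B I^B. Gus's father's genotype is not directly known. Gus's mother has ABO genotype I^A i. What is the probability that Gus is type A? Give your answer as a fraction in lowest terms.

3/8

Gus's father's ABO genotype from I^A i × I^B I^B: 1/2 I^A I^B, 1/2 I^B i.
Crossing each possibility with the mother I^A i and summing P(type A): 1/2·1/2 + 1/2·1/4 = 3/8.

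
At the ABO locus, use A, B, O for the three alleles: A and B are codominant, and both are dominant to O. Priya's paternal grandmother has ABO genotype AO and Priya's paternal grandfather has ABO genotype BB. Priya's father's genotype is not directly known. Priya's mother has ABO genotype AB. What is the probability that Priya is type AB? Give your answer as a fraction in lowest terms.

Priya's father's ABO genotype from AO × BB: 1/2 AB, 1/2 BO.
Crossing each possibility with the mother AB and summing P(type AB): 1/2·1/2 + 1/2·1/4 = 3/8.

3/8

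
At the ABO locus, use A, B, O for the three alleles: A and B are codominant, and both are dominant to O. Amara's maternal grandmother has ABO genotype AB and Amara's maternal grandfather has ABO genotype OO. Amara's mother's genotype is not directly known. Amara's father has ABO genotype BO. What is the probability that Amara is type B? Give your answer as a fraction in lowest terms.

Amara's mother's ABO genotype from AB × OO: 1/2 AO, 1/2 BO.
Crossing each possibility with the father BO and summing P(type B): 1/2·1/4 + 1/2·3/4 = 1/2.

1/2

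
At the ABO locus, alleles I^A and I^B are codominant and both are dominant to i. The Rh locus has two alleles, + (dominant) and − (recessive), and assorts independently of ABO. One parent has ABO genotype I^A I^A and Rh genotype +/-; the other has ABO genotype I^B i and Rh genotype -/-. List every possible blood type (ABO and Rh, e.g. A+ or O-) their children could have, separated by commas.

A+, A-, AB+, AB-

Gametes from I^A I^A × I^B i give offspring ABO genotypes I^A I^B, I^A i, i.e. phenotypes A, AB.
Rh cross +/- × -/- → phenotypes Rh+, Rh-.
Combining independently: A+, A-, AB+, AB-.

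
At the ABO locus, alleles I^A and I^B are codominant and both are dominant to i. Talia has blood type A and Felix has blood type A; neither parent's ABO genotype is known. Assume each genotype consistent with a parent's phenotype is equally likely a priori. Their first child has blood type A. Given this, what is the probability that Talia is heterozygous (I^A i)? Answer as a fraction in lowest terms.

7/15

Possible genotypes: Talia ∈ {I^A I^A, I^A i}; Felix ∈ {I^A I^A, I^A i}.
Weight each parental genotype pair by prior × P(type-A child):
  I^A I^A × I^A I^A: posterior weight 4/15.
  I^A I^A × I^A i: posterior weight 4/15.
  I^A i × I^A I^A: posterior weight 4/15.
  I^A i × I^A i: posterior weight 1/5.
Sum the posterior weight over pairs where Talia is I^A i: 7/15.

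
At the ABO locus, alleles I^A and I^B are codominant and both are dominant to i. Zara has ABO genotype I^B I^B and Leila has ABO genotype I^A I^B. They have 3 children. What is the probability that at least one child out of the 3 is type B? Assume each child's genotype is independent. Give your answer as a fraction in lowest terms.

7/8

ABO cross I^B I^B × I^A I^B → 1/2 B, 1/2 AB.
So P(type B) = 1/2 per child.
P(none) = (1/2)^3 = 1/8; P(at least one) = 1 − 1/8 = 7/8.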